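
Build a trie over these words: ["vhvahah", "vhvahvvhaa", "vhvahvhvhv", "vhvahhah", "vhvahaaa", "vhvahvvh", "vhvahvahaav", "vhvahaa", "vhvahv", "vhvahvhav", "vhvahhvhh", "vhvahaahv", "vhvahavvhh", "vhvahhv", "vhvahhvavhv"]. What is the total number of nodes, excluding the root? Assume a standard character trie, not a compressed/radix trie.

41

For each word, the new-node count is its length minus the longest prefix already in the trie:
  "vhvahah" → 7 new (v, h, v, a, h, a, h)
  "vhvahvvhaa" → prefix "vhvah" already present; 5 new (v, v, h, a, a)
  "vhvahvhvhv" → prefix "vhvahv" already present; 4 new (h, v, h, v)
  "vhvahhah" → prefix "vhvah" already present; 3 new (h, a, h)
  "vhvahaaa" → prefix "vhvaha" already present; 2 new (a, a)
  "vhvahvvh" → prefix "vhvahvvh" already present; 0 new (none)
  "vhvahvahaav" → prefix "vhvahv" already present; 5 new (a, h, a, a, v)
  "vhvahaa" → prefix "vhvahaa" already present; 0 new (none)
  "vhvahv" → prefix "vhvahv" already present; 0 new (none)
  "vhvahvhav" → prefix "vhvahvh" already present; 2 new (a, v)
  "vhvahhvhh" → prefix "vhvahh" already present; 3 new (v, h, h)
  "vhvahaahv" → prefix "vhvahaa" already present; 2 new (h, v)
  "vhvahavvhh" → prefix "vhvaha" already present; 4 new (v, v, h, h)
  "vhvahhv" → prefix "vhvahhv" already present; 0 new (none)
  "vhvahhvavhv" → prefix "vhvahhv" already present; 4 new (a, v, h, v)
Total nodes = 7 + 5 + 4 + 3 + 2 + 0 + 5 + 0 + 0 + 2 + 3 + 2 + 4 + 0 + 4 = 41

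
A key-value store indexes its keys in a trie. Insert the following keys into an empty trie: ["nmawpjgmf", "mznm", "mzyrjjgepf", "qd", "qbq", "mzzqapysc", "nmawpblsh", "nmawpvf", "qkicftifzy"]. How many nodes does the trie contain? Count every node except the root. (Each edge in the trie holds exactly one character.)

Count nodes per top-level branch (shared prefixes stored once):
  'm'-branch (mznm, mzyrjjgepf, mzzqapysc): 19 nodes
  'n'-branch (nmawpblsh, nmawpjgmf, nmawpvf): 15 nodes
  'q'-branch (qbq, qd, qkicftifzy): 13 nodes
Sum: 47

47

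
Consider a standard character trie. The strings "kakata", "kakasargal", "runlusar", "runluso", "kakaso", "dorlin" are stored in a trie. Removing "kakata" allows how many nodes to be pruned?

2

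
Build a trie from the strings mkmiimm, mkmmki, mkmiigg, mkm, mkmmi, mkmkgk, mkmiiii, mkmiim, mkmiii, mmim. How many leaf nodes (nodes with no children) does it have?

7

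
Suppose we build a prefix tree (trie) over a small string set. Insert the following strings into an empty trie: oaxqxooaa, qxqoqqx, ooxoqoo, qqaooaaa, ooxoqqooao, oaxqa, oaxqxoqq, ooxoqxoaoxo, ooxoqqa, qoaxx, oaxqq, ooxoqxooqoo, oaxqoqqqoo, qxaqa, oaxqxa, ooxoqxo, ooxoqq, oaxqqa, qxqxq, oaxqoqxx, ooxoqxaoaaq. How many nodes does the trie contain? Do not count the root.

Count nodes per top-level branch (shared prefixes stored once):
  'o'-branch (oaxqa, oaxqoqqqoo, oaxqoqxx, oaxqq, oaxqqa, oaxqxa, oaxqxooaa, oaxqxoqq, ooxoqoo, ooxoqq, ooxoqqa, ooxoqqooao, ooxoqxaoaaq, ooxoqxo, ooxoqxoaoxo, ooxoqxooqoo): 50 nodes
  'q'-branch (qoaxx, qqaooaaa, qxaqa, qxqoqqx, qxqxq): 23 nodes
Sum: 73

73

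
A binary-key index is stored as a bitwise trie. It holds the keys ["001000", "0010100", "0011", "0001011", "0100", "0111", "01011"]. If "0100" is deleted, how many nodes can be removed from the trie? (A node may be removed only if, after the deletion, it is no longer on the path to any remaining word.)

A node on "0100"'s path can go only if nothing else ends at it or branches off below it.
The suffix "0" (1 node) is used only by "0100"; the node for "010" still has the child "1", so pruning stops there.
Nodes removed: 1

1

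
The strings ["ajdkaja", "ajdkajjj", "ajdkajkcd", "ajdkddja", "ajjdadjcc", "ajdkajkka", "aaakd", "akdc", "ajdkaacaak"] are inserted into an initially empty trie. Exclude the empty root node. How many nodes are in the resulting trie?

37

Count nodes per top-level branch (shared prefixes stored once):
  'a'-branch (aaakd, ajdkaacaak, ajdkaja, ajdkajjj, ajdkajkcd, ajdkajkka, ajdkddja, ajjdadjcc, akdc): 37 nodes
Sum: 37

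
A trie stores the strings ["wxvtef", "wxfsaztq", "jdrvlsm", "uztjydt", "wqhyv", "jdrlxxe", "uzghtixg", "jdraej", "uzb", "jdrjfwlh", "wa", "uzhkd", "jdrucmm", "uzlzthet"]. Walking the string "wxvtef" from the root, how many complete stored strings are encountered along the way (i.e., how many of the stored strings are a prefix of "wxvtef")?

1

Traverse "wxvtef" character by character; count nodes along the way that are marked as word ends.
Prefixes of the query that are stored words: "wxvtef"
Count: 1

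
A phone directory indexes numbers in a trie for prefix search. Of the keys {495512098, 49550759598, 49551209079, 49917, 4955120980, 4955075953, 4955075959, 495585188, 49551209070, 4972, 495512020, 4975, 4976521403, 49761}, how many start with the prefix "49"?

14

Walk to "49"; the words in its subtree are exactly those with that prefix.
Matches: "4955075953", "4955075959", "49550759598", "495512020", "49551209070", "49551209079", "495512098", "4955120980", "495585188", "4972", "4975", "49761", "4976521403", "49917"
Count: 14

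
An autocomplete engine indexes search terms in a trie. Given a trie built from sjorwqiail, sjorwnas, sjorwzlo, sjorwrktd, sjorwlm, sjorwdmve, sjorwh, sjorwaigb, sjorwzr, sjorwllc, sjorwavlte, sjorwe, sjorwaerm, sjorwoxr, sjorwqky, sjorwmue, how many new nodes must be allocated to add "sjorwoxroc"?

2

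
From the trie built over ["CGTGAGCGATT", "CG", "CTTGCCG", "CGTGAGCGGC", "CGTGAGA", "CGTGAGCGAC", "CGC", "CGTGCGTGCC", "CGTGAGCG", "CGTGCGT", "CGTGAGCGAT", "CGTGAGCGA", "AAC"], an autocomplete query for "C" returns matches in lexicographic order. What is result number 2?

Filter for "C…" and sort: "CG", "CGC", "CGTGAGA", "CGTGAGCG", "CGTGAGCGA", "CGTGAGCGAC", "CGTGAGCGAT", "CGTGAGCGATT", "CGTGAGCGGC", "CGTGCGT", "CGTGCGTGCC", "CTTGCCG"
The 2nd is CGC.

CGC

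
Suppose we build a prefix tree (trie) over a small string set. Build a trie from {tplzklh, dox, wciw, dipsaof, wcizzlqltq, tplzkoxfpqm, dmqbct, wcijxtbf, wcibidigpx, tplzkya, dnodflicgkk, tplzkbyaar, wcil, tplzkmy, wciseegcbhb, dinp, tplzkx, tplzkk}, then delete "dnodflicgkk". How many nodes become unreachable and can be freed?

10

A node on "dnodflicgkk"'s path can go only if nothing else ends at it or branches off below it.
The suffix "nodflicgkk" (10 nodes) is used only by "dnodflicgkk"; the node for "d" still has the child "o", so pruning stops there.
Nodes removed: 10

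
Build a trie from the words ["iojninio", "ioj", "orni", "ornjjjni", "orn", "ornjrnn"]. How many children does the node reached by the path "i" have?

1

Walk "i" from the root, arriving at one node.
Characters that immediately follow "i" among the stored strings: {o}.
That node has 1 child edge.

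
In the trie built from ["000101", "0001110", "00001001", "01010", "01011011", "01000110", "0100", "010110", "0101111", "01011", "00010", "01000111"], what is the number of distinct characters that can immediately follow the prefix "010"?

The children of the "010" node are the distinct next characters among strings starting with "010".
Distinct next characters after "010": 0, 1.
That node has 2 child edges.

2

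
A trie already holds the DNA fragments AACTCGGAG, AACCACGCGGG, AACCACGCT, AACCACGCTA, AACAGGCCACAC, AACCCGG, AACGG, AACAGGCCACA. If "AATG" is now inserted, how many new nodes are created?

Walking "AATG" from the root, the first 2 characters ("AA") follow existing edges; "T" is the first miss.
Each of the 2 remaining characters creates one node.

2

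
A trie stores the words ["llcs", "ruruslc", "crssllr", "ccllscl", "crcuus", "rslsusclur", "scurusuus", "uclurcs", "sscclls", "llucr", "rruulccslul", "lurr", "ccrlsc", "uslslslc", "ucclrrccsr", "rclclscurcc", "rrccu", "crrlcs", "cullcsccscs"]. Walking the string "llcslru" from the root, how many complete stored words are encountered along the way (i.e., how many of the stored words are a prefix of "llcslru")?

Traverse "llcslru" character by character; count nodes along the way that are marked as word ends.
Prefixes of the query that are stored words: "llcs"
Count: 1

1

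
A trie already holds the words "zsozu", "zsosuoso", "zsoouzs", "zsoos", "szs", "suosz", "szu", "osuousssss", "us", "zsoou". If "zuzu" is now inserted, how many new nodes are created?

The longest prefix of "zuzu" already in the trie is "z" (length 1).
New nodes needed: |"zuzu"| − 1 = 4 − 1 = 3.

3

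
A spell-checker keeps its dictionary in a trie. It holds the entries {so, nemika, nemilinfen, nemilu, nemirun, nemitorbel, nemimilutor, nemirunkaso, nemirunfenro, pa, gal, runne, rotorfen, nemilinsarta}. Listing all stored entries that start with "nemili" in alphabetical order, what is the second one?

Filter for "nemili…" and sort: "nemilinfen", "nemilinsarta"
Position 2: nemilinsarta

nemilinsarta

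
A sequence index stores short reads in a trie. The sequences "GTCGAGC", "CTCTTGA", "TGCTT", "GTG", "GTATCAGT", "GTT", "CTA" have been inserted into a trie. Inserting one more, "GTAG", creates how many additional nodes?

1

Walking "GTAG" from the root, the first 3 characters ("GTA") follow existing edges; "G" is the first miss.
New nodes needed: |"GTAG"| − 3 = 4 − 3 = 1.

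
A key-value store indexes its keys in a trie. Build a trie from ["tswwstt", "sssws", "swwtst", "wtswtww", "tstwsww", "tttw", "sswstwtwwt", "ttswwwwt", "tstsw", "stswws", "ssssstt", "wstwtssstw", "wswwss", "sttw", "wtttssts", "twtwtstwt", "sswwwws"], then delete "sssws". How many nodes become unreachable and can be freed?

A node on "sssws"'s path can go only if nothing else ends at it or branches off below it.
The suffix "ws" (2 nodes) is used only by "sssws"; the node for "sss" still has the child "s", so pruning stops there.
Nodes removed: 2

2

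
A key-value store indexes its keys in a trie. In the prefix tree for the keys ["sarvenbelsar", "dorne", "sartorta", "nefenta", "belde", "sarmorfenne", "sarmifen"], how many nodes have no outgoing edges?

A leaf is a node with no children — equivalently, the end of a word that is not a proper prefix of any other stored word.
Those words: "belde", "dorne", "nefenta", "sarmifen", "sarmorfenne", "sartorta", "sarvenbelsar"
Leaf count: 7

7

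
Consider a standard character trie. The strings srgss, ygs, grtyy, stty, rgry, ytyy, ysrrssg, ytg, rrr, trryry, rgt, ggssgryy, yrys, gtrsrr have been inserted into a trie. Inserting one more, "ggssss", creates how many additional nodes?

2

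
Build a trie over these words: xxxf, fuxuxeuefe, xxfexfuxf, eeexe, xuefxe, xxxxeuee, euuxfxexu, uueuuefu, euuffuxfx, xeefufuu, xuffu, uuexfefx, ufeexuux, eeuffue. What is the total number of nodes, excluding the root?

Insert word by word; a character creates a node only if that edge doesn't already exist:
  "xxxf" → 4 new (x, x, x, f)
  "fuxuxeuefe" → 10 new (f, u, x, u, x, e, u, e, f, e)
  "xxfexfuxf" → prefix "xx" already present; 7 new (f, e, x, f, u, x, f)
  "eeexe" → 5 new (e, e, e, x, e)
  "xuefxe" → prefix "x" already present; 5 new (u, e, f, x, e)
  "xxxxeuee" → prefix "xxx" already present; 5 new (x, e, u, e, e)
  "euuxfxexu" → prefix "e" already present; 8 new (u, u, x, f, x, e, x, u)
  "uueuuefu" → 8 new (u, u, e, u, u, e, f, u)
  "euuffuxfx" → prefix "euu" already present; 6 new (f, f, u, x, f, x)
  "xeefufuu" → prefix "x" already present; 7 new (e, e, f, u, f, u, u)
  "xuffu" → prefix "xu" already present; 3 new (f, f, u)
  "uuexfefx" → prefix "uue" already present; 5 new (x, f, e, f, x)
  "ufeexuux" → prefix "u" already present; 7 new (f, e, e, x, u, u, x)
  "eeuffue" → prefix "ee" already present; 5 new (u, f, f, u, e)
Total nodes = 4 + 10 + 7 + 5 + 5 + 5 + 8 + 8 + 6 + 7 + 3 + 5 + 7 + 5 = 85

85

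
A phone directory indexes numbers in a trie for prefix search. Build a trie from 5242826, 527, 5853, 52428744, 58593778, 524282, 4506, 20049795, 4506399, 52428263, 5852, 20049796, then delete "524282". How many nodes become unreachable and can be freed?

0

After clearing the end-marker at "524282", prune upward until reaching a node still needed by another word.
Every node on "524282" is still needed (e.g. by "5242826"), so nothing is freed.
Nodes removed: 0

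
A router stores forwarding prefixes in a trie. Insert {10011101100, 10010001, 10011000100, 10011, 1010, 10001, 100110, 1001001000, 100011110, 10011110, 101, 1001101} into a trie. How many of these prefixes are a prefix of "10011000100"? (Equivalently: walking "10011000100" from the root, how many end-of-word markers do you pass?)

Traverse "10011000100" character by character; count nodes along the way that are marked as word ends.
Prefixes of the query that are stored words: "10011", "100110", "10011000100"
Count: 3

3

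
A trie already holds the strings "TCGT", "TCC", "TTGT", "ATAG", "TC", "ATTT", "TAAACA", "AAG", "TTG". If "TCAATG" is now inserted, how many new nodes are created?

Walking "TCAATG" from the root, the first 2 characters ("TC") follow existing edges; "A" is the first miss.
Each of the 4 remaining characters creates one node.

4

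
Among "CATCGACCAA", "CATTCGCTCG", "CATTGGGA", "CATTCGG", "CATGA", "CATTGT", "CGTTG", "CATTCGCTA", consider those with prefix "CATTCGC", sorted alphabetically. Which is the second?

CATTCGCTCG

DFS of the "CATTCGC" subtree visits, in order: "CATTCGCTA", "CATTCGCTCG"
The 2nd is CATTCGCTCG.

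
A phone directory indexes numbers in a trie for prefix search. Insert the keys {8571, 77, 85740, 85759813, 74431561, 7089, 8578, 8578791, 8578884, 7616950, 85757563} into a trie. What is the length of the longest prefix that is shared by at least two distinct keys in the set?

4

Equivalently: take the maximum, over all pairs, of their longest common prefix length.
e.g. "85757563" and "85759813" share the prefix "8575" of length 4; no pair shares a longer one.
Longest shared-prefix length: 4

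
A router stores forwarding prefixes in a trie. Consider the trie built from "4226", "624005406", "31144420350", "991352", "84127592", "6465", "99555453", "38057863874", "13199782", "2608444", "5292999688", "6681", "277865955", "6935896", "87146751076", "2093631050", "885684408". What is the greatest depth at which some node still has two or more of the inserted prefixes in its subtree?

Equivalently: take the maximum, over all pairs, of their longest common prefix length.
e.g. "991352" and "99555453" share the prefix "99" of length 2; no pair shares a longer one.
Longest shared-prefix length: 2

2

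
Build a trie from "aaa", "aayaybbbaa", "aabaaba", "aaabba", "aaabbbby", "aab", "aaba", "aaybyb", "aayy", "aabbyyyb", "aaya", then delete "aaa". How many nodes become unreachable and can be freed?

0

Walk "aaa" from the leaf back toward the root, removing each node that no remaining word uses.
Every node on "aaa" is still needed (e.g. by "aaabba"), so nothing is freed.
Nodes removed: 0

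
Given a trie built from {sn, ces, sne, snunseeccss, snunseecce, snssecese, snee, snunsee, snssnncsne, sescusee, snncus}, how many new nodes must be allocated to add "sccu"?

The longest prefix of "sccu" already in the trie is "s" (length 1).
So 4 − 1 = 3 new nodes.

3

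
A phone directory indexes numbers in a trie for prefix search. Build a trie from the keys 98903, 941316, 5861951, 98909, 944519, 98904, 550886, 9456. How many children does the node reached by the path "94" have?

3

Walk "94" from the root, arriving at one node.
Distinct next characters after "94": 1, 4, 5.
That node has 3 child edges.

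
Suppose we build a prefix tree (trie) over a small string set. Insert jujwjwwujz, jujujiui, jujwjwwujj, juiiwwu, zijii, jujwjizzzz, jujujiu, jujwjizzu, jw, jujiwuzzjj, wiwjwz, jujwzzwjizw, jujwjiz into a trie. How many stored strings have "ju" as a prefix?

10

Traverse to the node for "ju", then collect every word in that subtree.
Words under "ju": juiiwwu, jujiwuzzjj, jujujiu, jujujiui, jujwjiz, jujwjizzu, jujwjizzzz, jujwjwwujj, jujwjwwujz, jujwzzwjizw
Count: 10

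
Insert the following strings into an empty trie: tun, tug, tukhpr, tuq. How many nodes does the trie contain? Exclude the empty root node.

Trie structure (* marks end of a word):
(root)
└─ t
   └─ u
      ├─ g *
      ├─ k
      │  └─ h
      │     └─ p
      │        └─ r *
      ├─ n *
      └─ q *
Counting every labelled node above: 9.

9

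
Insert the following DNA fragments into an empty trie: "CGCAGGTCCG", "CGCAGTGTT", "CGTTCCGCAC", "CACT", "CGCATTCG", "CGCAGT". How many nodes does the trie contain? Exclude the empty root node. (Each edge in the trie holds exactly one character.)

29

Count nodes per top-level branch (shared prefixes stored once):
  'C'-branch (CACT, CGCAGGTCCG, CGCAGT, CGCAGTGTT, CGCATTCG, CGTTCCGCAC): 29 nodes
Sum: 29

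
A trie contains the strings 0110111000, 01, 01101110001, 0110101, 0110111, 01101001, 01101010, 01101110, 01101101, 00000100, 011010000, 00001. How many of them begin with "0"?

Walk to "0"; the words in its subtree are exactly those with that prefix.
Words under "0": 00000100, 00001, 01, 011010000, 01101001, 0110101, 01101010, 01101101, 0110111, 01101110, 0110111000, 01101110001
Count: 12

12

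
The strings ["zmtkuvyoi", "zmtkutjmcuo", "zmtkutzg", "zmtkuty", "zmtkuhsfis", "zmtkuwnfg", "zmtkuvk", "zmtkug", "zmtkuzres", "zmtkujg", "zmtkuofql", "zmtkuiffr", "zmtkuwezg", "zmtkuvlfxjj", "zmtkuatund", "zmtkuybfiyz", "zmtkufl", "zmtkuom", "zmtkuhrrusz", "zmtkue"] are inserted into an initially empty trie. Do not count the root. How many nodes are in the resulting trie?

71

Trace insertions, counting only characters that open a new branch:
  "zmtkuvyoi" → 9 new (z, m, t, k, u, v, y, o, i)
  "zmtkutjmcuo" → prefix "zmtku" already present; 6 new (t, j, m, c, u, o)
  "zmtkutzg" → prefix "zmtkut" already present; 2 new (z, g)
  "zmtkuty" → prefix "zmtkut" already present; 1 new (y)
  "zmtkuhsfis" → prefix "zmtku" already present; 5 new (h, s, f, i, s)
  "zmtkuwnfg" → prefix "zmtku" already present; 4 new (w, n, f, g)
  "zmtkuvk" → prefix "zmtkuv" already present; 1 new (k)
  "zmtkug" → prefix "zmtku" already present; 1 new (g)
  "zmtkuzres" → prefix "zmtku" already present; 4 new (z, r, e, s)
  "zmtkujg" → prefix "zmtku" already present; 2 new (j, g)
  "zmtkuofql" → prefix "zmtku" already present; 4 new (o, f, q, l)
  "zmtkuiffr" → prefix "zmtku" already present; 4 new (i, f, f, r)
  "zmtkuwezg" → prefix "zmtkuw" already present; 3 new (e, z, g)
  "zmtkuvlfxjj" → prefix "zmtkuv" already present; 5 new (l, f, x, j, j)
  "zmtkuatund" → prefix "zmtku" already present; 5 new (a, t, u, n, d)
  "zmtkuybfiyz" → prefix "zmtku" already present; 6 new (y, b, f, i, y, z)
  "zmtkufl" → prefix "zmtku" already present; 2 new (f, l)
  "zmtkuom" → prefix "zmtkuo" already present; 1 new (m)
  "zmtkuhrrusz" → prefix "zmtkuh" already present; 5 new (r, r, u, s, z)
  "zmtkue" → prefix "zmtku" already present; 1 new (e)
Total nodes = 9 + 6 + 2 + 1 + 5 + 4 + 1 + 1 + 4 + 2 + 4 + 4 + 3 + 5 + 5 + 6 + 2 + 1 + 5 + 1 = 71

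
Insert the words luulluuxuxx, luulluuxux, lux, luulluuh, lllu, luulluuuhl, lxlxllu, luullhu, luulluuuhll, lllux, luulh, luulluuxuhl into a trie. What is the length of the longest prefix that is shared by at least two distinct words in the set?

10

Look for the deepest trie node that still has at least two words in its subtree.
"luulluuuhl" and "luulluuuhll" agree on "luulluuuhl" (10 characters) before diverging; nothing deeper is shared.
Longest shared-prefix length: 10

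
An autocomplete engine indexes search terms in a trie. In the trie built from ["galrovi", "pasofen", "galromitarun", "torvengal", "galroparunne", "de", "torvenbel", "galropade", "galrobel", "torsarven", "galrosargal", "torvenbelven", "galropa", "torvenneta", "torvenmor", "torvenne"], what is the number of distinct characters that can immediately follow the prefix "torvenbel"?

1

Walk "torvenbel" from the root, arriving at one node.
Characters that immediately follow "torvenbel" among the stored strings: {v}.
That node has 1 child edge.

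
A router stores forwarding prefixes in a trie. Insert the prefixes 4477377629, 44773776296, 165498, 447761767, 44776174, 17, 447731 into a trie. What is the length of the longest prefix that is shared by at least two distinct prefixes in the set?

10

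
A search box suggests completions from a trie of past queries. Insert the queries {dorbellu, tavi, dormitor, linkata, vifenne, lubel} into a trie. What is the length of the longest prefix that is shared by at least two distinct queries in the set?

The deepest shared node is where two words last agree before diverging.
e.g. "dorbellu" and "dormitor" share the prefix "dor" of length 3; no pair shares a longer one.
Longest shared-prefix length: 3

3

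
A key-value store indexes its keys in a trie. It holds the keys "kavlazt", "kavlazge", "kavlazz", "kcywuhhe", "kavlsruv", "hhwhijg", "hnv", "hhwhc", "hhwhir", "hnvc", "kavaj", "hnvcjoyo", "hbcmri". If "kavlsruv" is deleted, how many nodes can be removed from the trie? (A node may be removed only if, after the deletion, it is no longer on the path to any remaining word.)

After clearing the end-marker at "kavlsruv", prune upward until reaching a node still needed by another word.
The suffix "sruv" (4 nodes) is used only by "kavlsruv"; the node for "kavl" still has the child "a", so pruning stops there.
Nodes removed: 4

4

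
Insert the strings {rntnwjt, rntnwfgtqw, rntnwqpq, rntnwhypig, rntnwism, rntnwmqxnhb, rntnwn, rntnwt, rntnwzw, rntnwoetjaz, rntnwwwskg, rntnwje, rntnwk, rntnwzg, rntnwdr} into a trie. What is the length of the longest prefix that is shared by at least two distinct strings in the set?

6

Look for the deepest trie node that still has at least two words in its subtree.
"rntnwje" and "rntnwjt" agree on "rntnwj" (6 characters) before diverging; nothing deeper is shared.
Longest shared-prefix length: 6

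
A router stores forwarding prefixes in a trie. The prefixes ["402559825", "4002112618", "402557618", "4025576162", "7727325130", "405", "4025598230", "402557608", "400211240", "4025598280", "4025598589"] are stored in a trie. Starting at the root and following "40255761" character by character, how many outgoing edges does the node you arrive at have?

2

Walk "40255761" from the root, arriving at one node.
Distinct next characters after "40255761": 6, 8.
That node has 2 child edges.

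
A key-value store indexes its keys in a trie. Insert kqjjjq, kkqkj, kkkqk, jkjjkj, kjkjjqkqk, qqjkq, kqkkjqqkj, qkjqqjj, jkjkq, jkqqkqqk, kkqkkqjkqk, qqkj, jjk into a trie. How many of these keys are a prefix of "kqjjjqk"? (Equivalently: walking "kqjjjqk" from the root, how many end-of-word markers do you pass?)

1

Walk "kqjjjqk" from the root; an end-of-word marker is hit whenever a stored word is a prefix of "kqjjjqk".
Prefixes of the query that are stored words: "kqjjjq"
Count: 1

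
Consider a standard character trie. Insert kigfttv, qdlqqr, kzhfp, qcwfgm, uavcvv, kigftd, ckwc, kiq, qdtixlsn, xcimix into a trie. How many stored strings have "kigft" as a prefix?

2

Traverse to the node for "kigft", then collect every word in that subtree.
Words under "kigft": kigftd, kigfttv
Count: 2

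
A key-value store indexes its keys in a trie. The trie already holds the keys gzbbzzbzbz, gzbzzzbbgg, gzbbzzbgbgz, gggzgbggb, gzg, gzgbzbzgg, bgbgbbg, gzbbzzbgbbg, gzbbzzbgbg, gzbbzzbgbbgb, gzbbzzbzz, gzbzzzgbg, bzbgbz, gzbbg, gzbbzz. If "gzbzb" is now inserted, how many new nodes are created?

Walking "gzbzb" from the root, the first 4 characters ("gzbz") follow existing edges; "b" is the first miss.
So 5 − 4 = 1 new nodes.

1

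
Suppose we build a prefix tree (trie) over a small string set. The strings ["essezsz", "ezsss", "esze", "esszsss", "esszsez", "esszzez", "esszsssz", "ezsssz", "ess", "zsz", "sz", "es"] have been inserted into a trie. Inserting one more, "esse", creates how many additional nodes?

"esse" is already a full path in the trie; only an end-marker is added.
No new nodes are needed: 0.

0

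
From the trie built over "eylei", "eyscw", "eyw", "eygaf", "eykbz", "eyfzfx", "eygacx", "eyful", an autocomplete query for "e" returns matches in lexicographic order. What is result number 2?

eyfzfx

Words with prefix "e", in lexicographic order: "eyful", "eyfzfx", "eygacx", "eygaf", "eykbz", "eylei", "eyscw", "eyw"
The 2nd is eyfzfx.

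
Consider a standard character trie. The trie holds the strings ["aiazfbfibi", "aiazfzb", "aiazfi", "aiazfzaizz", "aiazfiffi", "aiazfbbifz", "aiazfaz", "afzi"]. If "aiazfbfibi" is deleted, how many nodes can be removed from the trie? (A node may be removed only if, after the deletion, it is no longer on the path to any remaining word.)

A node on "aiazfbfibi"'s path can go only if nothing else ends at it or branches off below it.
The suffix "fibi" (4 nodes) is used only by "aiazfbfibi"; the node for "aiazfb" still has the child "b", so pruning stops there.
Nodes removed: 4

4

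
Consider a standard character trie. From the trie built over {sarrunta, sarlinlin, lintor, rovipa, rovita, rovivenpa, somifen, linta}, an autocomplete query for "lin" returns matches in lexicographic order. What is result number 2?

lintor

Words with prefix "lin", in lexicographic order: "linta", "lintor"
The 2nd is lintor.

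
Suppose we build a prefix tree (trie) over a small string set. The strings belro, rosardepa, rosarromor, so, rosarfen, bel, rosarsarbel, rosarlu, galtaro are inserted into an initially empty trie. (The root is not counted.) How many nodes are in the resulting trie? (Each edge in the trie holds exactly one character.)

Insert word by word; a character creates a node only if that edge doesn't already exist:
  "belro" → 5 new (b, e, l, r, o)
  "rosardepa" → 9 new (r, o, s, a, r, d, e, p, a)
  "rosarromor" → prefix "rosar" already present; 5 new (r, o, m, o, r)
  "so" → 2 new (s, o)
  "rosarfen" → prefix "rosar" already present; 3 new (f, e, n)
  "bel" → prefix "bel" already present; 0 new (none)
  "rosarsarbel" → prefix "rosar" already present; 6 new (s, a, r, b, e, l)
  "rosarlu" → prefix "rosar" already present; 2 new (l, u)
  "galtaro" → 7 new (g, a, l, t, a, r, o)
Total nodes = 5 + 9 + 5 + 2 + 3 + 0 + 6 + 2 + 7 = 39

39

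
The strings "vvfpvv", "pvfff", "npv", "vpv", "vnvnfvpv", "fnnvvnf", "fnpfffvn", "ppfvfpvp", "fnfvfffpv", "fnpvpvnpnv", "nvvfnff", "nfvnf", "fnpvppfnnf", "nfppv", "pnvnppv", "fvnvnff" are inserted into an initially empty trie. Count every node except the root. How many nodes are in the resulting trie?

For each word, the new-node count is its length minus the longest prefix already in the trie:
  "vvfpvv" → 6 new (v, v, f, p, v, v)
  "pvfff" → 5 new (p, v, f, f, f)
  "npv" → 3 new (n, p, v)
  "vpv" → prefix "v" already present; 2 new (p, v)
  "vnvnfvpv" → prefix "v" already present; 7 new (n, v, n, f, v, p, v)
  "fnnvvnf" → 7 new (f, n, n, v, v, n, f)
  "fnpfffvn" → prefix "fn" already present; 6 new (p, f, f, f, v, n)
  "ppfvfpvp" → prefix "p" already present; 7 new (p, f, v, f, p, v, p)
  "fnfvfffpv" → prefix "fn" already present; 7 new (f, v, f, f, f, p, v)
  "fnpvpvnpnv" → prefix "fnp" already present; 7 new (v, p, v, n, p, n, v)
  "nvvfnff" → prefix "n" already present; 6 new (v, v, f, n, f, f)
  "nfvnf" → prefix "n" already present; 4 new (f, v, n, f)
  "fnpvppfnnf" → prefix "fnpvp" already present; 5 new (p, f, n, n, f)
  "nfppv" → prefix "nf" already present; 3 new (p, p, v)
  "pnvnppv" → prefix "p" already present; 6 new (n, v, n, p, p, v)
  "fvnvnff" → prefix "f" already present; 6 new (v, n, v, n, f, f)
Total nodes = 6 + 5 + 3 + 2 + 7 + 7 + 6 + 7 + 7 + 7 + 6 + 4 + 5 + 3 + 6 + 6 = 87

87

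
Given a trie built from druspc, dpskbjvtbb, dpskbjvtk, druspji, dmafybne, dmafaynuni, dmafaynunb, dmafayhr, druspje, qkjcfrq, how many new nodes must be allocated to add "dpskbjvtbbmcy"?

3

The longest prefix of "dpskbjvtbbmcy" already in the trie is "dpskbjvtbb" (length 10).
New nodes needed: |"dpskbjvtbbmcy"| − 10 = 13 − 10 = 3.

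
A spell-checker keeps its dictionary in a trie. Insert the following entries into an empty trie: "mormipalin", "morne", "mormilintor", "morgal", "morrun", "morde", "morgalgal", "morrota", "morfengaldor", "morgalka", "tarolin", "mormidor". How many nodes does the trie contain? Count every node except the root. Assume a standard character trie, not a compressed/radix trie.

53

Count nodes per top-level branch (shared prefixes stored once):
  'm'-branch (morde, morfengaldor, morgal, morgalgal, morgalka, mormidor, mormilintor, mormipalin, morne, morrota, morrun): 46 nodes
  't'-branch (tarolin): 7 nodes
Sum: 53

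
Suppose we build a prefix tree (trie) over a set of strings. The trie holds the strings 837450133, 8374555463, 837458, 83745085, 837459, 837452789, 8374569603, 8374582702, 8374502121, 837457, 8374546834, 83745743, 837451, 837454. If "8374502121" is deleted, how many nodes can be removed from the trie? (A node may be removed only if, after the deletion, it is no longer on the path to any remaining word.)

4

A node on "8374502121"'s path can go only if nothing else ends at it or branches off below it.
The suffix "2121" (4 nodes) is used only by "8374502121"; the node for "837450" still has the child "1", so pruning stops there.
Nodes removed: 4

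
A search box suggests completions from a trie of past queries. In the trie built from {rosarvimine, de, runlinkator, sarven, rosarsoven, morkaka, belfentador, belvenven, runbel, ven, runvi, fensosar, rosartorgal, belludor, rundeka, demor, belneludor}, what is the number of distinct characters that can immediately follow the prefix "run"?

4

The children of the "run" node are the distinct next characters among strings starting with "run".
Characters that immediately follow "run" among the stored strings: {b, d, l, v}.
That node has 4 child edges.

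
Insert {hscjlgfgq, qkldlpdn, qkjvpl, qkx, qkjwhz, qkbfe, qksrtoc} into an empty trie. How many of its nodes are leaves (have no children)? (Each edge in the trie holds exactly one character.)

7

A leaf is a node with no children — equivalently, the end of a word that is not a proper prefix of any other stored word.
Those words: "hscjlgfgq", "qkbfe", "qkjvpl", "qkjwhz", "qkldlpdn", "qksrtoc", "qkx"
Leaf count: 7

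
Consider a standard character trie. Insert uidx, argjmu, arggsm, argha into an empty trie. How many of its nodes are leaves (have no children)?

4

A leaf is a node with no children — equivalently, the end of a word that is not a proper prefix of any other stored word.
Those words: "arggsm", "argha", "argjmu", "uidx"
Leaf count: 4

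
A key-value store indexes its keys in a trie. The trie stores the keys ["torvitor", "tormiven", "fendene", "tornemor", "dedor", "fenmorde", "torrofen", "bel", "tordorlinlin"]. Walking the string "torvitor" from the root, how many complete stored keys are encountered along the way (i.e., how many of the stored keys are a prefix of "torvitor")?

Traverse "torvitor" character by character; count nodes along the way that are marked as word ends.
Prefixes of the query that are stored words: "torvitor"
Count: 1

1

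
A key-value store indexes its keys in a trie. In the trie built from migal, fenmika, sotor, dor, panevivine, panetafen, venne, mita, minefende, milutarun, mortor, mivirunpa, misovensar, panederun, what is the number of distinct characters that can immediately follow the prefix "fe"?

The children of the "fe" node are the distinct next characters among strings starting with "fe".
Distinct next characters after "fe": n.
That node has 1 child edge.

1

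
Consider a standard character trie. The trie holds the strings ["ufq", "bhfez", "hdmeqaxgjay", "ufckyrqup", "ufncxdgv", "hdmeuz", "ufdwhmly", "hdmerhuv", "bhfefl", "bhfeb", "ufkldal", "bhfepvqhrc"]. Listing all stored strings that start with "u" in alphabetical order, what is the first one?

Filter for "u…" and sort: "ufckyrqup", "ufdwhmly", "ufkldal", "ufncxdgv", "ufq"
The 1st is ufckyrqup.

ufckyrqup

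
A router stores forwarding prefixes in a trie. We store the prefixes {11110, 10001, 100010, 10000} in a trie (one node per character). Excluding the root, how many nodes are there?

11

Trace insertions, counting only characters that open a new branch:
  "11110" → 5 new (1, 1, 1, 1, 0)
  "10001" → prefix "1" already present; 4 new (0, 0, 0, 1)
  "100010" → prefix "10001" already present; 1 new (0)
  "10000" → prefix "1000" already present; 1 new (0)
Total nodes = 5 + 4 + 1 + 1 = 11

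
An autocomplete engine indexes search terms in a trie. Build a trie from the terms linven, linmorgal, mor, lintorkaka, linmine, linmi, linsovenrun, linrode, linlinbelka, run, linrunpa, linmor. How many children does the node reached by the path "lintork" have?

Follow the path "lintork" to its node, then look at its outgoing edges.
Distinct next characters after "lintork": a.
That node has 1 child edge.

1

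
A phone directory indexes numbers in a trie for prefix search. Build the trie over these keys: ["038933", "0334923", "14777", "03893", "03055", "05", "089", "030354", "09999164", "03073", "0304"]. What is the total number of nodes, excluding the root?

For each word, the new-node count is its length minus the longest prefix already in the trie:
  "038933" → 6 new (0, 3, 8, 9, 3, 3)
  "0334923" → prefix "03" already present; 5 new (3, 4, 9, 2, 3)
  "14777" → 5 new (1, 4, 7, 7, 7)
  "03893" → prefix "03893" already present; 0 new (none)
  "03055" → prefix "03" already present; 3 new (0, 5, 5)
  "05" → prefix "0" already present; 1 new (5)
  "089" → prefix "0" already present; 2 new (8, 9)
  "030354" → prefix "030" already present; 3 new (3, 5, 4)
  "09999164" → prefix "0" already present; 7 new (9, 9, 9, 9, 1, 6, 4)
  "03073" → prefix "030" already present; 2 new (7, 3)
  "0304" → prefix "030" already present; 1 new (4)
Total nodes = 6 + 5 + 5 + 0 + 3 + 1 + 2 + 3 + 7 + 2 + 1 = 35

35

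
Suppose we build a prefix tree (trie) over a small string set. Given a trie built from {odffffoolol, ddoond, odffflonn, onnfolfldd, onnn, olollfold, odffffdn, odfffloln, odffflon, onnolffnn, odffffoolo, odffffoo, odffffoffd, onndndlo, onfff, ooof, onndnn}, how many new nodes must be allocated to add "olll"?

"ol" is already a path in the trie; the remaining "ll" must be added.
Each of the 2 remaining characters creates one node.

2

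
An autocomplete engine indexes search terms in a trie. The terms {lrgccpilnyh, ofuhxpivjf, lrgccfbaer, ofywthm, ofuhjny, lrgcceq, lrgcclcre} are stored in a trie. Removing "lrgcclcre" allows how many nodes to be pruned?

4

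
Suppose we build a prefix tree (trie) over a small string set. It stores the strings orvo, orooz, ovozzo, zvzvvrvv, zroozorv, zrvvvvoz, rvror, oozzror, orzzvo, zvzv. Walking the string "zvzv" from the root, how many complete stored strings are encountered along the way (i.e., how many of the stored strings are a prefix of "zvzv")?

1

Check each prefix of "zvzv" against the stored set — each match is an end-marker on the path.
Prefixes of the query that are stored words: "zvzv"
Count: 1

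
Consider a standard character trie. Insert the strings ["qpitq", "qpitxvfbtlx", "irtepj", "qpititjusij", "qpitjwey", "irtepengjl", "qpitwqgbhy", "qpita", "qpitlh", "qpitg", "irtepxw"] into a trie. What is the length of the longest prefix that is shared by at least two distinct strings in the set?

5

The deepest shared node is where two words last agree before diverging.
e.g. "irtepengjl" and "irtepj" share the prefix "irtep" of length 5; no pair shares a longer one.
Longest shared-prefix length: 5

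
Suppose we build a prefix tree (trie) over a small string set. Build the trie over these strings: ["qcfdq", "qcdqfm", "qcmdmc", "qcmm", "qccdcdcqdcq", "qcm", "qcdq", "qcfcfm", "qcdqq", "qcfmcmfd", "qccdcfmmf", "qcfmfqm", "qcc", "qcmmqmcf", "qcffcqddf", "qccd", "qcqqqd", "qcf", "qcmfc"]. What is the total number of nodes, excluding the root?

Insert word by word; a character creates a node only if that edge doesn't already exist:
  "qcfdq" → 5 new (q, c, f, d, q)
  "qcdqfm" → prefix "qc" already present; 4 new (d, q, f, m)
  "qcmdmc" → prefix "qc" already present; 4 new (m, d, m, c)
  "qcmm" → prefix "qcm" already present; 1 new (m)
  "qccdcdcqdcq" → prefix "qc" already present; 9 new (c, d, c, d, c, q, d, c, q)
  "qcm" → prefix "qcm" already present; 0 new (none)
  "qcdq" → prefix "qcdq" already present; 0 new (none)
  "qcfcfm" → prefix "qcf" already present; 3 new (c, f, m)
  "qcdqq" → prefix "qcdq" already present; 1 new (q)
  "qcfmcmfd" → prefix "qcf" already present; 5 new (m, c, m, f, d)
  "qccdcfmmf" → prefix "qccdc" already present; 4 new (f, m, m, f)
  "qcfmfqm" → prefix "qcfm" already present; 3 new (f, q, m)
  "qcc" → prefix "qcc" already present; 0 new (none)
  "qcmmqmcf" → prefix "qcmm" already present; 4 new (q, m, c, f)
  "qcffcqddf" → prefix "qcf" already present; 6 new (f, c, q, d, d, f)
  "qccd" → prefix "qccd" already present; 0 new (none)
  "qcqqqd" → prefix "qc" already present; 4 new (q, q, q, d)
  "qcf" → prefix "qcf" already present; 0 new (none)
  "qcmfc" → prefix "qcm" already present; 2 new (f, c)
Total nodes = 5 + 4 + 4 + 1 + 9 + 0 + 0 + 3 + 1 + 5 + 4 + 3 + 0 + 4 + 6 + 0 + 4 + 0 + 2 = 55

55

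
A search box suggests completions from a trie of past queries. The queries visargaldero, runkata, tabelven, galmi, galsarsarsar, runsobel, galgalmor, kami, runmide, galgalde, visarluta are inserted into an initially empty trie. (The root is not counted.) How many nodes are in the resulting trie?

66

Count nodes per top-level branch (shared prefixes stored once):
  'g'-branch (galgalde, galgalmor, galmi, galsarsarsar): 22 nodes
  'k'-branch (kami): 4 nodes
  'r'-branch (runkata, runmide, runsobel): 16 nodes
  't'-branch (tabelven): 8 nodes
  'v'-branch (visargaldero, visarluta): 16 nodes
Sum: 66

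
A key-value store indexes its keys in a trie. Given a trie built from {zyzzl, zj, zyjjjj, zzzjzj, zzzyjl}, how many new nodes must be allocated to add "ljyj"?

"ljyj" shares no prefix with any stored word, so all 4 characters open new nodes.
4 − 0 = 4 new nodes.

4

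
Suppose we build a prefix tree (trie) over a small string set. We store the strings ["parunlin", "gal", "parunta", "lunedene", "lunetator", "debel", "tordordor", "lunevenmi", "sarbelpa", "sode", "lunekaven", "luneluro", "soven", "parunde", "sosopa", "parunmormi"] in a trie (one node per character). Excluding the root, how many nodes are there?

79

Insert word by word; a character creates a node only if that edge doesn't already exist:
  "parunlin" → 8 new (p, a, r, u, n, l, i, n)
  "gal" → 3 new (g, a, l)
  "parunta" → prefix "parun" already present; 2 new (t, a)
  "lunedene" → 8 new (l, u, n, e, d, e, n, e)
  "lunetator" → prefix "lune" already present; 5 new (t, a, t, o, r)
  "debel" → 5 new (d, e, b, e, l)
  "tordordor" → 9 new (t, o, r, d, o, r, d, o, r)
  "lunevenmi" → prefix "lune" already present; 5 new (v, e, n, m, i)
  "sarbelpa" → 8 new (s, a, r, b, e, l, p, a)
  "sode" → prefix "s" already present; 3 new (o, d, e)
  "lunekaven" → prefix "lune" already present; 5 new (k, a, v, e, n)
  "luneluro" → prefix "lune" already present; 4 new (l, u, r, o)
  "soven" → prefix "so" already present; 3 new (v, e, n)
  "parunde" → prefix "parun" already present; 2 new (d, e)
  "sosopa" → prefix "so" already present; 4 new (s, o, p, a)
  "parunmormi" → prefix "parun" already present; 5 new (m, o, r, m, i)
Total nodes = 8 + 3 + 2 + 8 + 5 + 5 + 9 + 5 + 8 + 3 + 5 + 4 + 3 + 2 + 4 + 5 = 79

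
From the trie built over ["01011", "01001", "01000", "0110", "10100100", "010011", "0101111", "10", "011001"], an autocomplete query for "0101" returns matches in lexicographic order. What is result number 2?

0101111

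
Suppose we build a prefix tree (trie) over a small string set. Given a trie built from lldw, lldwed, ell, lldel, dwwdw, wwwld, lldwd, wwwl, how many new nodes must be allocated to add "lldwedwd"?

"lldwed" is already a path in the trie; the remaining "wd" must be added.
Each of the 2 remaining characters creates one node.

2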